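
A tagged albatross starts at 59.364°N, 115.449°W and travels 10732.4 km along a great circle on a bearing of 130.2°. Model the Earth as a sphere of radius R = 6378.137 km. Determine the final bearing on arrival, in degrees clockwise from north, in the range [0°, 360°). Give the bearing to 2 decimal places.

final bearing 154.56°

Central angle δ = d/R = 1.682686 rad.
Start latitude φ₁ = 1.036097 rad; initial bearing θ = 2.272419 rad.
sin φ₂ = sin φ₁ cos δ + cos φ₁ sin δ cos θ = (0.860422)(-0.111656) + (0.509582)(0.993747)(-0.645458) = -0.422928
φ₂ = asin(-0.422928) = -0.436674 rad = -25.020°.
Then Δλ = atan2(0.386783, 0.252241) = 0.992911 rad, from sin θ sin δ cos φ₁ over cos δ − sin φ₁ sin φ₂.
λ₂ = -115.449° + 56.890° = -58.559°.
The forward bearing on arrival equals the back-azimuth from the destination plus 180°.
Back-azimuth from P₂ (-25.02°, -58.56°) to P₁ (59.36°, -115.45°), with Δλ' = λ₁ − λ₂ = -56.89°: atan2( sin Δλ' cos φ₁ , cos φ₂ sin φ₁ − sin φ₂ cos φ₁ cos Δλ' ) = 334.56°.
Final bearing = (334.56° + 180°) mod 360° = 154.56°.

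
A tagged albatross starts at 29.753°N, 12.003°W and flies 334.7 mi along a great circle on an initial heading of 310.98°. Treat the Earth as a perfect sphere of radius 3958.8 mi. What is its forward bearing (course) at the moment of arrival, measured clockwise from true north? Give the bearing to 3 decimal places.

final bearing 308.717°

Angular distance δ = d/R = 334.7 / 3958.8 = 0.084546 rad.
Converting: φ₁ = 0.519288 rad, θ = 5.427625 rad.
Destination latitude: φ₂ = arcsin( sin φ₁ cos δ + cos φ₁ sin δ cos θ ) = arcsin(0.542568) = 32.859°.
Then Δλ = atan2(-0.055347, 0.727172) = -0.075966 rad, from sin θ sin δ cos φ₁ over cos δ − sin φ₁ sin φ₂.
λ₂ = λ₁ + Δλ = -16.356°.
The forward bearing on arrival equals the back-azimuth from the destination plus 180°.
Back-azimuth from P₂ (32.859°, -16.356°) to P₁ (29.753°, -12.003°), with Δλ' = λ₁ − λ₂ = 4.353°: atan2( sin Δλ' cos φ₁ , cos φ₂ sin φ₁ − sin φ₂ cos φ₁ cos Δλ' ) = 128.717°.
Final bearing = (128.717° + 180°) mod 360° = 308.717°.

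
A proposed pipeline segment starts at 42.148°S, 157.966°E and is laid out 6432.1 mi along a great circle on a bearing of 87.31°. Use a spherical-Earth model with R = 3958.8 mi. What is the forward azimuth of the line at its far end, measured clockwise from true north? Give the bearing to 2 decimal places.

Central angle δ = d/R = 1.624760 rad.
Start latitude φ₁ = -0.735621 rad; initial bearing θ = 1.523847 rad.
Destination latitude: φ₂ = arcsin( sin φ₁ cos δ + cos φ₁ sin δ cos θ ) = arcsin(0.070940) = 4.068°.
Δλ = atan2( sin θ sin δ cos φ₁ , cos δ − sin φ₁ sin φ₂ ) = atan2(0.739519, -0.006333) = 1.579360 rad = 90.491°.
λ₂ = 157.966° + 90.491° = 248.457°, normalized to (−180°, 180°] → -111.543°.
The forward bearing on arrival equals the back-azimuth from the destination plus 180°.
Back-azimuth from P₂ (4.07°, -111.54°) to P₁ (-42.15°, 157.97°), with Δλ' = λ₁ − λ₂ = 269.51°: atan2( sin Δλ' cos φ₁ , cos φ₂ sin φ₁ − sin φ₂ cos φ₁ cos Δλ' ) = 227.94°.
Final bearing = (227.94° + 180°) mod 360° = 47.94°.

final bearing 47.94°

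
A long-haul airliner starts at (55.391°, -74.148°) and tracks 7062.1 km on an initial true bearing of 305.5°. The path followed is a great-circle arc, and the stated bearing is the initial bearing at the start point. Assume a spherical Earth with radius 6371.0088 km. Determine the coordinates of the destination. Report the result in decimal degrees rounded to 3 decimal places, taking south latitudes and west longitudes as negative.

δ = 7062.1/6371.0088 = 1.108474 rad (63.5109°).
Converting: φ₁ = 0.966755 rad, θ = 5.331981 rad.
Applying the spherical law of cosines for sides, sin φ₂ = sin φ₁ cos δ + cos φ₁ sin δ cos θ = 0.662300, so φ₂ = 41.476°.
Δλ = atan2( sin θ sin δ cos φ₁ , cos δ − sin φ₁ sin φ₂ ) = atan2(-0.413853, -0.099077) = -1.805775 rad = -103.463°.
Hence λ₂ = -74.148° + -103.463° = -177.611°.

latitude 41.476°, longitude -177.611°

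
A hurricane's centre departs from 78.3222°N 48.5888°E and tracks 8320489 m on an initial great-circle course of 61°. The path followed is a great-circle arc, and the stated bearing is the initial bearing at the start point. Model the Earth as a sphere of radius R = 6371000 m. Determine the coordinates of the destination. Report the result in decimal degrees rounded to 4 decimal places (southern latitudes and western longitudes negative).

latitude 20.5491°, longitude 164.2335°

δ = 8320489/6371000 = 1.305994 rad (74.8280°).
Start latitude φ₁ = 1.366980 rad; initial bearing θ = 1.064651 rad.
Applying the spherical law of cosines for sides, sin φ₂ = sin φ₁ cos δ + cos φ₁ sin δ cos θ = 0.351010, so φ₂ = 20.5491°.
Δλ = atan2( sin θ sin δ cos φ₁ , cos δ − sin φ₁ sin φ₂ ) = atan2(0.170859, -0.082026) = 2.018382 rad = 115.6447°.
λ₂ = λ₁ + Δλ = 164.2335°.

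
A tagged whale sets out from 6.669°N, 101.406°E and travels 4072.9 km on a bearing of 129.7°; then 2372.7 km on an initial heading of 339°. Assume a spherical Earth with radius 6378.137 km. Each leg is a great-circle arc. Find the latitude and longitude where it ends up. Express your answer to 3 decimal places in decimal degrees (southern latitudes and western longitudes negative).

latitude 3.431°, longitude 122.491°

Apply the spherical direct solution leg by leg, carrying full precision between legs.
Leg 1: from (6.669°, 101.406°), δ = 4072.9/6378.137 = 0.638572 rad, θ = 129.7° → φ = -16.554°, λ = 129.989°.
Leg 2: from (-16.554°, 129.989°), δ = 2372.7/6378.137 = 0.372005 rad, θ = 339° → φ = 3.431°, λ = 122.491°.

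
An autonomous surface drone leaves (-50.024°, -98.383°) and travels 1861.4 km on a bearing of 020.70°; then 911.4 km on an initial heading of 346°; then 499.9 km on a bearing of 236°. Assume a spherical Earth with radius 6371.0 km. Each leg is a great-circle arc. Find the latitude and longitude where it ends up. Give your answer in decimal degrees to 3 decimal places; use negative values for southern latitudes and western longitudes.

latitude -28.585°, longitude -97.766°

Apply the spherical direct solution leg by leg, carrying full precision between legs.
Leg 1: from (-50.024°, -98.383°), δ = 1861.4/6371 = 0.292168 rad, θ = 20.7° → φ = -34.107°, λ = -91.320°.
Leg 2: from (-34.107°, -91.320°), δ = 911.4/6371 = 0.143054 rad, θ = 346° → φ = -26.134°, λ = -93.522°.
Leg 3: from (-26.134°, -93.522°), δ = 499.9/6371 = 0.078465 rad, θ = 236° → φ = -28.585°, λ = -97.766°.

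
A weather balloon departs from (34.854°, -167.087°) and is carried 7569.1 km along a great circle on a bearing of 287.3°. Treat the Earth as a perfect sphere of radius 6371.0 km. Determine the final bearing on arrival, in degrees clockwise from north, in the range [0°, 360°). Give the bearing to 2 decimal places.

final bearing 240.74°

δ = 7569.1/6371 = 1.188055 rad (68.0706°).
With φ₁ = 34.854° = 0.608317 rad and θ = 287.3° = 5.014331 rad:
sin φ₂ = sin φ₁ cos δ + cos φ₁ sin δ cos θ = (0.571487)(0.373465) + (0.820611)(0.927644)(0.297375) = 0.439802
φ₂ = asin(0.439802) = 0.455379 rad = 26.091°.
Δλ = atan2( sin θ sin δ cos φ₁ , cos δ − sin φ₁ sin φ₂ ) = atan2(-0.726798, 0.122123) = -1.404322 rad = -80.462°.
λ₂ = -167.087° + -80.462° = -247.549°, normalized to (−180°, 180°] → 112.451°.
The forward bearing on arrival equals the back-azimuth from the destination plus 180°.
Back-azimuth from P₂ (26.09°, 112.45°) to P₁ (34.85°, -167.09°), with Δλ' = λ₁ − λ₂ = -279.54°: atan2( sin Δλ' cos φ₁ , cos φ₂ sin φ₁ − sin φ₂ cos φ₁ cos Δλ' ) = 60.74°.
Final bearing = (60.74° + 180°) mod 360° = 240.74°.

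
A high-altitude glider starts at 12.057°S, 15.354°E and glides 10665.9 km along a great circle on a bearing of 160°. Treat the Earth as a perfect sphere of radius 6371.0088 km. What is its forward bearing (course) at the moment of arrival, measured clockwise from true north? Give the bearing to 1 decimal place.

The arc subtends δ = 10665.9/6371.0088 = 1.674130 rad at the centre.
Start latitude φ₁ = -0.210434 rad; initial bearing θ = 2.792527 rad.
Applying the spherical law of cosines for sides, sin φ₂ = sin φ₁ cos δ + cos φ₁ sin δ cos θ = -0.892515, so φ₂ = -63.191°.
For the longitude increment, Δλ = atan2( sin θ sin δ cos φ₁, cos δ − sin φ₁ sin φ₂ ) = atan2(0.332691, -0.289583) = 131.037°.
λ₂ = 15.354° + 131.037° = 146.391°.
The forward bearing on arrival equals the back-azimuth from the destination plus 180°.
Back-azimuth from P₂ (-63.2°, 146.4°) to P₁ (-12.1°, 15.4°), with Δλ' = λ₁ − λ₂ = -131.0°: atan2( sin Δλ' cos φ₁ , cos φ₂ sin φ₁ − sin φ₂ cos φ₁ cos Δλ' ) = 227.9°.
Final bearing = (227.9° + 180°) mod 360° = 47.9°.

final bearing 47.9°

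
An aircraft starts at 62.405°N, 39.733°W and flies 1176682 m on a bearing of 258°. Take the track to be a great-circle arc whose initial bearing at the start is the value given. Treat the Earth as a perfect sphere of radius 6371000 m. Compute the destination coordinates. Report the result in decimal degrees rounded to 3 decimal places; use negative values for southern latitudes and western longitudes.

latitude 58.593°, longitude -59.897°

The arc subtends δ = 1176682/6371000 = 0.184693 rad at the centre.
Start latitude φ₁ = 1.089173 rad; initial bearing θ = 4.502949 rad.
sin φ₂ = sin φ₁ cos δ + cos φ₁ sin δ cos θ = (0.886244)(0.982993) + (0.463219)(0.183645)(-0.207912) = 0.853485
φ₂ = asin(0.853485) = 1.022636 rad = 58.593°.
Then Δλ = atan2(-0.083209, 0.226597) = -0.351925 rad, from sin θ sin δ cos φ₁ over cos δ − sin φ₁ sin φ₂.
Hence λ₂ = -39.733° + -20.164° = -59.897°.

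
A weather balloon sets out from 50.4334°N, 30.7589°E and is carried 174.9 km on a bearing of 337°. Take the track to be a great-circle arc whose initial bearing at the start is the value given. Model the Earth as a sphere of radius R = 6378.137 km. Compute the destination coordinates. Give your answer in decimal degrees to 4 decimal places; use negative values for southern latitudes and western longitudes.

latitude 51.8755°, longitude 29.7646°

Angular distance δ = d/R = 174.9 / 6378.137 = 0.027422 rad.
Start latitude φ₁ = 0.880229 rad; initial bearing θ = 5.881760 rad.
Applying the spherical law of cosines for sides, sin φ₂ = sin φ₁ cos δ + cos φ₁ sin δ cos θ = 0.786671, so φ₂ = 51.8755°.
Δλ = atan2( sin θ sin δ cos φ₁ , cos δ − sin φ₁ sin φ₂ ) = atan2(-0.006824, 0.393191) = -0.017354 rad = -0.9943°.
λ₂ = λ₁ + Δλ = 29.7646°.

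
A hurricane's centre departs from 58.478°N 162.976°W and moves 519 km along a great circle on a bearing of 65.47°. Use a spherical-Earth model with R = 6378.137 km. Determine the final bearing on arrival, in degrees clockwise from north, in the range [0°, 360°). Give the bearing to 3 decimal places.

δ = 519/6378.137 = 0.081372 rad (4.6623°).
Converting: φ₁ = 1.020634 rad, θ = 1.142667 rad.
sin φ₂ = sin φ₁ cos δ + cos φ₁ sin δ cos θ = (0.852439)(0.996691) + (0.522826)(0.081282)(0.415170) = 0.867262
φ₂ = asin(0.867262) = 1.049676 rad = 60.142°.
Then Δλ = atan2(0.038661, 0.257403) = 0.149081 rad, from sin θ sin δ cos φ₁ over cos δ − sin φ₁ sin φ₂.
λ₂ = -162.976° + 8.542° = -154.434°.
The forward bearing on arrival equals the back-azimuth from the destination plus 180°.
Back-azimuth from P₂ (60.142°, -154.434°) to P₁ (58.478°, -162.976°), with Δλ' = λ₁ − λ₂ = -8.542°: atan2( sin Δλ' cos φ₁ , cos φ₂ sin φ₁ − sin φ₂ cos φ₁ cos Δλ' ) = 252.820°.
Final bearing = (252.820° + 180°) mod 360° = 72.820°.

final bearing 72.820°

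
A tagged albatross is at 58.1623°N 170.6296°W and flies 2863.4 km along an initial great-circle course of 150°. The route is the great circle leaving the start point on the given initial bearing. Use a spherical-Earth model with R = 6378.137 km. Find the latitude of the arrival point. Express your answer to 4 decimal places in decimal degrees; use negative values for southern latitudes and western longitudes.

Angular distance δ = d/R = 2863.4 / 6378.137 = 0.448940 rad.
Converting: φ₁ = 1.015124 rad, θ = 2.617994 rad.
sin φ₂ = sin φ₁ cos δ + cos φ₁ sin δ cos θ = (0.849546)(0.900908) + (0.527515)(0.434011)(-0.866025) = 0.567088
φ₂ = asin(0.567088) = 0.602966 rad = 34.5474°.
Δλ = atan2( sin θ sin δ cos φ₁ , cos δ − sin φ₁ sin φ₂ ) = atan2(0.114474, 0.419140) = 0.266613 rad = 15.2758°.
Hence λ₂ = -170.6296° + 15.2758° = -155.3538°.

latitude 34.5474°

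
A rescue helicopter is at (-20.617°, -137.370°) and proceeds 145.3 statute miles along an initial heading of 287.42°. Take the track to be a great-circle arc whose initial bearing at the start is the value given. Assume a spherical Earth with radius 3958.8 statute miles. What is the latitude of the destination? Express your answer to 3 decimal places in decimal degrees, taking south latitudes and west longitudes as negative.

δ = 145.3/3958.8 = 0.036703 rad (2.1029°).
With φ₁ = -20.617° = -0.359835 rad and θ = 287.42° = 5.016425 rad:
Destination latitude: φ₂ = arcsin( sin φ₁ cos δ + cos φ₁ sin δ cos θ ) = arcsin(-0.341600) = -19.974°.
Δλ = atan2( sin θ sin δ cos φ₁ , cos δ − sin φ₁ sin φ₂ ) = atan2(-0.032769, 0.879042) = -0.037261 rad = -2.135°.
λ₂ = -137.370° + -2.135° = -139.505°.

latitude -19.974°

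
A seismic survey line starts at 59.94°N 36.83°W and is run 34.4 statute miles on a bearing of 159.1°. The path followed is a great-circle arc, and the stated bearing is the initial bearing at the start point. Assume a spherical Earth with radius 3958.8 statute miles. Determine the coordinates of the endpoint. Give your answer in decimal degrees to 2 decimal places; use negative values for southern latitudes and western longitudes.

latitude 59.47°, longitude -36.48°

The arc subtends δ = 34.4/3958.8 = 0.008690 rad at the centre.
Converting: φ₁ = 1.046150 rad, θ = 2.776819 rad.
Destination latitude: φ₂ = arcsin( sin φ₁ cos δ + cos φ₁ sin δ cos θ ) = arcsin(0.861402) = 59.47°.
Δλ = atan2( sin θ sin δ cos φ₁ , cos δ − sin φ₁ sin φ₂ ) = atan2(0.001553, 0.254417) = 0.006103 rad = 0.35°.
Hence λ₂ = -36.83° + 0.35° = -36.48°.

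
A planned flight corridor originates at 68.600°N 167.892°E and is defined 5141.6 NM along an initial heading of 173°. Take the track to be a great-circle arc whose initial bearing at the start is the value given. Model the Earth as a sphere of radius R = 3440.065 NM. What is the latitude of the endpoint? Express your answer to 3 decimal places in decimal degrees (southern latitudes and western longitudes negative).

latitude -16.873°

Angular distance δ = d/R = 5141.6 / 3440.065 = 1.494623 rad.
With φ₁ = 68.600° = 1.197296 rad and θ = 173° = 3.019420 rad:
sin φ₂ = sin φ₁ cos δ + cos φ₁ sin δ cos θ = (0.931056)(0.076100) + (0.364877)(0.997100)(-0.992546) = -0.290254
φ₂ = asin(-0.290254) = -0.294492 rad = -16.873°.
Δλ = atan2( sin θ sin δ cos φ₁ , cos δ − sin φ₁ sin φ₂ ) = atan2(0.044338, 0.346342) = 0.127326 rad = 7.295°.
λ₂ = 167.892° + 7.295° = 175.187°.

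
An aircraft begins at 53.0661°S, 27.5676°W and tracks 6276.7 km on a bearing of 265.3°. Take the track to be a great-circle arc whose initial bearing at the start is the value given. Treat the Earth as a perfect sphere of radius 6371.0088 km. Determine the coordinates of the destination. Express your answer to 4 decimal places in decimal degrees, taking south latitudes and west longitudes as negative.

δ = 6276.7/6371.0088 = 0.985197 rad (56.4476°).
Converting: φ₁ = -0.926178 rad, θ = 4.630359 rad.
sin φ₂ = sin φ₁ cos δ + cos φ₁ sin δ cos θ = (-0.799329)(0.552699) + (0.600893)(0.833381)(-0.081939) = -0.482821
φ₂ = asin(-0.482821) = -0.503873 rad = -28.8698°.
For the longitude increment, Δλ = atan2( sin θ sin δ cos φ₁, cos δ − sin φ₁ sin φ₂ ) = atan2(-0.499089, 0.166766) = -71.5234°.
λ₂ = λ₁ + Δλ = -99.0910°.

latitude -28.8698°, longitude -99.0910°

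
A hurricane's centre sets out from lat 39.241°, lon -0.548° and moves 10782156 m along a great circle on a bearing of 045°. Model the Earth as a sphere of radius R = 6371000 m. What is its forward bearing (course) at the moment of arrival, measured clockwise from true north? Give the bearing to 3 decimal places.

final bearing 141.736°

Angular distance δ = d/R = 10782156 / 6371000 = 1.692380 rad.
Start latitude φ₁ = 0.684885 rad; initial bearing θ = 0.785398 rad.
sin φ₂ = sin φ₁ cos δ + cos φ₁ sin δ cos θ = (0.632584)(-0.121285) + (0.774492)(0.992618)(0.707107) = 0.466883
φ₂ = asin(0.466883) = 0.485763 rad = 27.832°.
For the longitude increment, Δλ = atan2( sin θ sin δ cos φ₁, cos δ − sin φ₁ sin φ₂ ) = atan2(0.543606, -0.416627) = 127.467°.
λ₂ = λ₁ + Δλ = 126.919°.
The forward bearing on arrival equals the back-azimuth from the destination plus 180°.
Back-azimuth from P₂ (27.832°, 126.919°) to P₁ (39.241°, -0.548°), with Δλ' = λ₁ − λ₂ = -127.467°: atan2( sin Δλ' cos φ₁ , cos φ₂ sin φ₁ − sin φ₂ cos φ₁ cos Δλ' ) = 321.736°.
Final bearing = (321.736° + 180°) mod 360° = 141.736°.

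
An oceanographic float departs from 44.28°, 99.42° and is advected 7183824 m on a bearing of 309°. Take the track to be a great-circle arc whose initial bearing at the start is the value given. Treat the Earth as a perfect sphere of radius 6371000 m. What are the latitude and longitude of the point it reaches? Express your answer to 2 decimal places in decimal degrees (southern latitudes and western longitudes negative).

latitude 44.94°, longitude 2.12°

δ = 7183824/6371000 = 1.127582 rad (64.6057°).
Start latitude φ₁ = 0.772832 rad; initial bearing θ = 5.393067 rad.
Applying the spherical law of cosines for sides, sin φ₂ = sin φ₁ cos δ + cos φ₁ sin δ cos θ = 0.706425, so φ₂ = 44.94°.
For the longitude increment, Δλ = atan2( sin θ sin δ cos φ₁, cos δ − sin φ₁ sin φ₂ ) = atan2(-0.502628, -0.064356) = -97.30°.
λ₂ = λ₁ + Δλ = 2.12°.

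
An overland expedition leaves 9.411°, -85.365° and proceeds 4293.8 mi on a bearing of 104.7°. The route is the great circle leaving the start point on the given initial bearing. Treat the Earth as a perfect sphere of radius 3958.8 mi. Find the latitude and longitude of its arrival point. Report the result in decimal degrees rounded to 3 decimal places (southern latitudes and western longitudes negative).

latitude -8.333°, longitude -25.561°

Central angle δ = d/R = 1.084622 rad.
With φ₁ = 9.411° = 0.164253 rad and θ = 104.7° = 1.827360 rad:
Applying the spherical law of cosines for sides, sin φ₂ = sin φ₁ cos δ + cos φ₁ sin δ cos θ = -0.144932, so φ₂ = -8.333°.
For the longitude increment, Δλ = atan2( sin θ sin δ cos φ₁, cos δ − sin φ₁ sin φ₂ ) = atan2(0.843677, 0.490946) = 59.804°.
λ₂ = -85.365° + 59.804° = -25.561°.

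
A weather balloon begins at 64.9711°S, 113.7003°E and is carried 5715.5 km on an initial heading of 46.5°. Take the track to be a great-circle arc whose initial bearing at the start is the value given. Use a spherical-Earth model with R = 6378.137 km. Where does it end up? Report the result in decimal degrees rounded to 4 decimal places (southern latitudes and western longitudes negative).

δ = 5715.5/6378.137 = 0.896108 rad (51.3432°).
Start latitude φ₁ = -1.133960 rad; initial bearing θ = 0.811578 rad.
Destination latitude: φ₂ = arcsin( sin φ₁ cos δ + cos φ₁ sin δ cos θ ) = arcsin(-0.338577) = -19.7902°.
Then Δλ = atan2(0.239649, 0.317871) = 0.646005 rad, from sin θ sin δ cos φ₁ over cos δ − sin φ₁ sin φ₂.
λ₂ = λ₁ + Δλ = 150.7136°.

latitude -19.7902°, longitude 150.7136°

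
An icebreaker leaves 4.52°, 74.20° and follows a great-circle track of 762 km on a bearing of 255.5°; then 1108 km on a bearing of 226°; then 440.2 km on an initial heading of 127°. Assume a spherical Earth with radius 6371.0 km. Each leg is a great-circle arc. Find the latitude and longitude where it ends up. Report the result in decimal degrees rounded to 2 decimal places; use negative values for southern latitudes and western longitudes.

latitude -6.52°, longitude 63.57°

Apply the spherical direct solution leg by leg, carrying full precision between legs.
Leg 1: from (4.52°, 74.20°), δ = 762/6371 = 0.119604 rad, θ = 255.5° → φ = 2.78°, λ = 67.56°.
Leg 2: from (2.78°, 67.56°), δ = 1108/6371 = 0.173913 rad, θ = 226° → φ = -4.15°, λ = 60.39°.
Leg 3: from (-4.15°, 60.39°), δ = 440.2/6371 = 0.069094 rad, θ = 127° → φ = -6.52°, λ = 63.57°.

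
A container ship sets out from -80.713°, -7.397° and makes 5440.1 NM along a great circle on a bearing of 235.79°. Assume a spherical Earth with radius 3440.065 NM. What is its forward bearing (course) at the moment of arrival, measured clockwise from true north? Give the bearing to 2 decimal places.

final bearing 352.31°

Angular distance δ = d/R = 5440.1 / 3440.065 = 1.581395 rad.
With φ₁ = -80.713° = -1.408708 rad and θ = 235.79° = 4.115312 rad:
Destination latitude: φ₂ = arcsin( sin φ₁ cos δ + cos φ₁ sin δ cos θ ) = arcsin(-0.080268) = -4.604°.
Then Δλ = atan2(-0.133451, -0.089814) = -2.163179 rad, from sin θ sin δ cos φ₁ over cos δ − sin φ₁ sin φ₂.
λ₂ = -7.397° + -123.941° = -131.338°.
The forward bearing on arrival equals the back-azimuth from the destination plus 180°.
Back-azimuth from P₂ (-4.60°, -131.34°) to P₁ (-80.71°, -7.40°), with Δλ' = λ₁ − λ₂ = 123.94°: atan2( sin Δλ' cos φ₁ , cos φ₂ sin φ₁ − sin φ₂ cos φ₁ cos Δλ' ) = 172.31°.
Final bearing = (172.31° + 180°) mod 360° = 352.31°.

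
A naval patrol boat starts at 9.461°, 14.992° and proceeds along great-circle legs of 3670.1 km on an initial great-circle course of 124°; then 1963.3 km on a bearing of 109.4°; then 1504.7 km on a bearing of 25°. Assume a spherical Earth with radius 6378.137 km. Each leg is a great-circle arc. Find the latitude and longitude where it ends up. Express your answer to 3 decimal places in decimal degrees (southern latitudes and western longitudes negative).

Apply the spherical direct solution leg by leg, carrying full precision between legs.
Leg 1: from (9.461°, 14.992°), δ = 3670.1/6378.137 = 0.575419 rad, θ = 124° → φ = -9.338°, λ = 42.199°.
Leg 2: from (-9.338°, 42.199°), δ = 1963.3/6378.137 = 0.307817 rad, θ = 109.4° → φ = -14.711°, λ = 59.384°.
Leg 3: from (-14.711°, 59.384°), δ = 1504.7/6378.137 = 0.235915 rad, θ = 25° → φ = -2.408°, λ = 65.058°.

latitude -2.408°, longitude 65.058°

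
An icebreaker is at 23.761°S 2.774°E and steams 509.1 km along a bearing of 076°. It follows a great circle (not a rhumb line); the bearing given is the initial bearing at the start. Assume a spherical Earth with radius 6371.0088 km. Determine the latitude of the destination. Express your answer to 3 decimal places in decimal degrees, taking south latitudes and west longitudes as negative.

latitude -22.579°

The arc subtends δ = 509.1/6371.0088 = 0.079909 rad at the centre.
Converting: φ₁ = -0.414708 rad, θ = 1.326450 rad.
Destination latitude: φ₂ = arcsin( sin φ₁ cos δ + cos φ₁ sin δ cos θ ) = arcsin(-0.383962) = -22.579°.
For the longitude increment, Δλ = atan2( sin θ sin δ cos φ₁, cos δ − sin φ₁ sin φ₂ ) = atan2(0.070887, 0.842102) = 4.812°.
λ₂ = 2.774° + 4.812° = 7.586°.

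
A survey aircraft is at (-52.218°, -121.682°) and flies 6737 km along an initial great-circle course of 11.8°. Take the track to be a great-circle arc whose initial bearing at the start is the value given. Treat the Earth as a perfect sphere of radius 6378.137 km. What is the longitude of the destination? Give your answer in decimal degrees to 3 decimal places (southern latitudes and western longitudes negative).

longitude -111.335°

The arc subtends δ = 6737/6378.137 = 1.056265 rad at the centre.
Start latitude φ₁ = -0.911376 rad; initial bearing θ = 0.205949 rad.
sin φ₂ = sin φ₁ cos δ + cos φ₁ sin δ cos θ = (-0.790348)(0.492127) + (0.612659)(0.870523)(0.978867) = 0.133111
φ₂ = asin(0.133111) = 0.133508 rad = 7.649°.
Δλ = atan2( sin θ sin δ cos φ₁ , cos δ − sin φ₁ sin φ₂ ) = atan2(0.109065, 0.597332) = 0.180597 rad = 10.347°.
Hence λ₂ = -121.682° + 10.347° = -111.335°.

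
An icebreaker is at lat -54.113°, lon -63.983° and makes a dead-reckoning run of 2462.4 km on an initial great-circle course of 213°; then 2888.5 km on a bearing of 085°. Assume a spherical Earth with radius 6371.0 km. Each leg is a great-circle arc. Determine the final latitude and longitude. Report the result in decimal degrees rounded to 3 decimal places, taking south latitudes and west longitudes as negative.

latitude -55.866°, longitude -48.535°

Apply the spherical direct solution leg by leg, carrying full precision between legs.
Leg 1: from (-54.113°, -63.983°), δ = 2462.4/6371 = 0.386501 rad, θ = 213° → φ = -69.346°, λ = -99.577°.
Leg 2: from (-69.346°, -99.577°), δ = 2888.5/6371 = 0.453383 rad, θ = 85° → φ = -55.866°, λ = -48.535°.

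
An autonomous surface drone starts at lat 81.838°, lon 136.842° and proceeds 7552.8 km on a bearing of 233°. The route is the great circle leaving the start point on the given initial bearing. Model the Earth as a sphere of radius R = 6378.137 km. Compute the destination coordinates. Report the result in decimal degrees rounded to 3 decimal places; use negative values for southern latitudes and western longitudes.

latitude 17.104°, longitude 86.135°

Angular distance δ = d/R = 7552.8 / 6378.137 = 1.184170 rad.
Converting: φ₁ = 1.428343 rad, θ = 4.066617 rad.
Destination latitude: φ₂ = arcsin( sin φ₁ cos δ + cos φ₁ sin δ cos θ ) = arcsin(0.294112) = 17.104°.
Δλ = atan2( sin θ sin δ cos φ₁ , cos δ − sin φ₁ sin φ₂ ) = atan2(-0.105015, 0.085933) = -0.885000 rad = -50.707°.
Hence λ₂ = 136.842° + -50.707° = 86.135°.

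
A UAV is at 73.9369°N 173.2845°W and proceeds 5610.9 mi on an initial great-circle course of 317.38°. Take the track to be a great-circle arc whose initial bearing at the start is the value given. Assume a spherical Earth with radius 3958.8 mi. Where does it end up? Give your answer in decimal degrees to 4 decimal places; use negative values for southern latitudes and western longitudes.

latitude 20.3723°, longitude 52.2624°

Central angle δ = d/R = 1.417323 rad.
Converting: φ₁ = 1.290442 rad, θ = 5.539326 rad.
sin φ₂ = sin φ₁ cos δ + cos φ₁ sin δ cos θ = (0.960958)(0.152871) + (0.276696)(0.988246)(0.735861) = 0.348119
φ₂ = asin(0.348119) = 0.355564 rad = 20.3723°.
Δλ = atan2( sin θ sin δ cos φ₁ , cos δ − sin φ₁ sin φ₂ ) = atan2(-0.185158, -0.181657) = -2.346650 rad = -134.4531°.
λ₂ = -173.2845° + -134.4531° = -307.7376°, normalized to (−180°, 180°] → 52.2624°.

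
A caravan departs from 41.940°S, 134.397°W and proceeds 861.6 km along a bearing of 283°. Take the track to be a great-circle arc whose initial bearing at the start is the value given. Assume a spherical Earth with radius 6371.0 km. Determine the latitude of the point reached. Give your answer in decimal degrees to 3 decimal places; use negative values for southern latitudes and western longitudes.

latitude -39.769°

The arc subtends δ = 861.6/6371 = 0.135238 rad at the centre.
Start latitude φ₁ = -0.731991 rad; initial bearing θ = 4.939282 rad.
Applying the spherical law of cosines for sides, sin φ₂ = sin φ₁ cos δ + cos φ₁ sin δ cos θ = -0.639689, so φ₂ = -39.769°.
Δλ = atan2( sin θ sin δ cos φ₁ , cos δ − sin φ₁ sin φ₂ ) = atan2(-0.097719, 0.563332) = -0.171757 rad = -9.841°.
Hence λ₂ = -134.397° + -9.841° = -144.238°.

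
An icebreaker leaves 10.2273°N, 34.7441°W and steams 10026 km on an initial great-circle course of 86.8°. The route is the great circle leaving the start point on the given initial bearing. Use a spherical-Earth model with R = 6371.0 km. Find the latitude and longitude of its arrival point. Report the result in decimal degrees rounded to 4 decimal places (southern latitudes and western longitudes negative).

Angular distance δ = d/R = 10026 / 6371 = 1.573693 rad.
Converting: φ₁ = 0.178500 rad, θ = 1.514946 rad.
Destination latitude: φ₂ = arcsin( sin φ₁ cos δ + cos φ₁ sin δ cos θ ) = arcsin(0.054420) = 3.1196°.
Then Δλ = atan2(0.982573, -0.012559) = 1.583578 rad, from sin θ sin δ cos φ₁ over cos δ − sin φ₁ sin φ₂.
λ₂ = λ₁ + Δλ = 55.9882°.

latitude 3.1196°, longitude 55.9882°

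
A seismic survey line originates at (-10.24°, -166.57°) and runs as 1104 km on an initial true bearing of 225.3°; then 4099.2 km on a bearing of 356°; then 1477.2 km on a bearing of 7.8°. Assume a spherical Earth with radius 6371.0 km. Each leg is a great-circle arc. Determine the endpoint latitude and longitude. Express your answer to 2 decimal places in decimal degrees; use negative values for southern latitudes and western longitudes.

Apply the spherical direct solution leg by leg, carrying full precision between legs.
Leg 1: from (-10.24°, -166.57°), δ = 1104/6371 = 0.173285 rad, θ = 225.3° → φ = -17.12°, λ = -173.94°.
Leg 2: from (-17.12°, -173.94°), δ = 4099.2/6371 = 0.643415 rad, θ = 356° → φ = 19.66°, λ = -176.48°.
Leg 3: from (19.66°, -176.48°), δ = 1477.2/6371 = 0.231863 rad, θ = 7.8° → φ = 32.80°, λ = -174.36°.

latitude 32.80°, longitude -174.36°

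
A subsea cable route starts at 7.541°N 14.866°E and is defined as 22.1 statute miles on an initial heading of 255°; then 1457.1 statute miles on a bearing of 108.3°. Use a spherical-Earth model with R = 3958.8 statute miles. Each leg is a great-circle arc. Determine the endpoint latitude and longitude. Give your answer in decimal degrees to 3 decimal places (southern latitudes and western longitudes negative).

Apply the spherical direct solution leg by leg, carrying full precision between legs.
Leg 1: from (7.541°, 14.866°), δ = 22.1/3958.8 = 0.005582 rad, θ = 255° → φ = 7.458°, λ = 14.554°.
Leg 2: from (7.458°, 14.554°), δ = 1457.1/3958.8 = 0.368066 rad, θ = 108.3° → φ = 0.521°, λ = 34.531°.

latitude 0.521°, longitude 34.531°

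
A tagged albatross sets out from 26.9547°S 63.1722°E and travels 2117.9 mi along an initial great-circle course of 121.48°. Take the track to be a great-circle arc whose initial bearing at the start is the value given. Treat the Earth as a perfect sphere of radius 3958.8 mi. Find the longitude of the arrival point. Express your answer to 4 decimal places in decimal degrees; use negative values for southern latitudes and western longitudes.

longitude 97.1091°

Angular distance δ = d/R = 2117.9 / 3958.8 = 0.534985 rad.
With φ₁ = -26.9547° = -0.470448 rad and θ = 121.48° = 2.120226 rad:
Applying the spherical law of cosines for sides, sin φ₂ = sin φ₁ cos δ + cos φ₁ sin δ cos θ = -0.627262, so φ₂ = -38.8484°.
For the longitude increment, Δλ = atan2( sin θ sin δ cos φ₁, cos δ − sin φ₁ sin φ₂ ) = atan2(0.387559, 0.575947) = 33.9369°.
λ₂ = 63.1722° + 33.9369° = 97.1091°.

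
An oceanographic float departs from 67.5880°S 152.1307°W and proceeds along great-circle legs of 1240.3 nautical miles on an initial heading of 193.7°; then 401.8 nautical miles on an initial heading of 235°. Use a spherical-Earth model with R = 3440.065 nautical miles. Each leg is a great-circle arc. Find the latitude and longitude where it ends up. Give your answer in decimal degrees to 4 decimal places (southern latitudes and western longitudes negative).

Apply the spherical direct solution leg by leg, carrying full precision between legs.
Leg 1: from (-67.5880°, -152.1307°), δ = 1240.3/3440.065 = 0.360546 rad, θ = 193.7° → φ = -84.6875°, λ = 143.3911°.
Leg 2: from (-84.6875°, 143.3911°), δ = 401.8/3440.065 = 0.116800 rad, θ = 235° → φ = -84.3310°, λ = 68.2924°.

latitude -84.3310°, longitude 68.2924°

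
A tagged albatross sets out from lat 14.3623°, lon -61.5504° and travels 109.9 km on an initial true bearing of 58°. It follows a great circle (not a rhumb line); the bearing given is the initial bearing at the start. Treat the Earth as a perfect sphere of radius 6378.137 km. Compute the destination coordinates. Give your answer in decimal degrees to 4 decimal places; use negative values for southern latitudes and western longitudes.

latitude 14.8839°, longitude -60.6841°

Angular distance δ = d/R = 109.9 / 6378.137 = 0.017231 rad.
Converting: φ₁ = 0.250669 rad, θ = 1.012291 rad.
Applying the spherical law of cosines for sides, sin φ₂ = sin φ₁ cos δ + cos φ₁ sin δ cos θ = 0.256861, so φ₂ = 14.8839°.
For the longitude increment, Δλ = atan2( sin θ sin δ cos φ₁, cos δ − sin φ₁ sin φ₂ ) = atan2(0.014155, 0.936137) = 0.8663°.
Hence λ₂ = -61.5504° + 0.8663° = -60.6841°.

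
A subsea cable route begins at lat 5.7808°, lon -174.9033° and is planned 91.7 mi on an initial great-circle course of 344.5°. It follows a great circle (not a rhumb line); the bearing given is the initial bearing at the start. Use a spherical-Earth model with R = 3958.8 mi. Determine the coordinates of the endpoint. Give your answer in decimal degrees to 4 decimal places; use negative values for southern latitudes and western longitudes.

latitude 7.0596°, longitude -175.2607°

The arc subtends δ = 91.7/3958.8 = 0.023164 rad at the centre.
With φ₁ = 5.7808° = 0.100894 rad and θ = 344.5° = 6.012659 rad:
sin φ₂ = sin φ₁ cos δ + cos φ₁ sin δ cos θ = (0.100723)(0.999732) + (0.994915)(0.023162)(0.963630) = 0.122902
φ₂ = asin(0.122902) = 0.123213 rad = 7.0596°.
Then Δλ = atan2(-0.006158, 0.987353) = -0.006237 rad, from sin θ sin δ cos φ₁ over cos δ − sin φ₁ sin φ₂.
λ₂ = -174.9033° + -0.3574° = -175.2607°.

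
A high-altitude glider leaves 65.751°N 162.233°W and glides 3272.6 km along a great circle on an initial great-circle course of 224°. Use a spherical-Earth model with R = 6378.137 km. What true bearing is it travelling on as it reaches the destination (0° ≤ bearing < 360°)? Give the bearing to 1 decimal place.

The arc subtends δ = 3272.6/6378.137 = 0.513097 rad at the centre.
With φ₁ = 65.751° = 1.147571 rad and θ = 224° = 3.909538 rad:
Applying the spherical law of cosines for sides, sin φ₂ = sin φ₁ cos δ + cos φ₁ sin δ cos θ = 0.649337, so φ₂ = 40.492°.
Then Δλ = atan2(-0.140046, 0.279183) = -0.464950 rad, from sin θ sin δ cos φ₁ over cos δ − sin φ₁ sin φ₂.
λ₂ = -162.233° + -26.640° = -188.873°, normalized to (−180°, 180°] → 171.127°.
The forward bearing on arrival equals the back-azimuth from the destination plus 180°.
Back-azimuth from P₂ (40.5°, 171.1°) to P₁ (65.8°, -162.2°), with Δλ' = λ₁ − λ₂ = -333.4°: atan2( sin Δλ' cos φ₁ , cos φ₂ sin φ₁ − sin φ₂ cos φ₁ cos Δλ' ) = 22.0°.
Final bearing = (22.0° + 180°) mod 360° = 202.0°.

final bearing 202.0°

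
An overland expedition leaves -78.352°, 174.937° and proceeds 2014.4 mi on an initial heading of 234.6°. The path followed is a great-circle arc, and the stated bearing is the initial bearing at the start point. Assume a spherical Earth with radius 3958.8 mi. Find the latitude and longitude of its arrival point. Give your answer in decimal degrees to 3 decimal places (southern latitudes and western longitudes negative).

The arc subtends δ = 2014.4/3958.8 = 0.508841 rad at the centre.
Start latitude φ₁ = -1.367500 rad; initial bearing θ = 4.094542 rad.
Destination latitude: φ₂ = arcsin( sin φ₁ cos δ + cos φ₁ sin δ cos θ ) = arcsin(-0.912302) = -65.825°.
Then Δλ = atan2(-0.080174, -0.020205) = -1.817667 rad, from sin θ sin δ cos φ₁ over cos δ − sin φ₁ sin φ₂.
Hence λ₂ = 174.937° + -104.145° = 70.792°.

latitude -65.825°, longitude 70.792°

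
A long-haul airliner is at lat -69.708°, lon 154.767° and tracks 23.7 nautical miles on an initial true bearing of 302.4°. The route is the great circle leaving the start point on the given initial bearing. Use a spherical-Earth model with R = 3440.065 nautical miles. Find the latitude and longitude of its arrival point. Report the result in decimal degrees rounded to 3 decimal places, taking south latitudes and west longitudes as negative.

latitude -69.494°, longitude 153.816°

Central angle δ = d/R = 0.006889 rad.
With φ₁ = -69.708° = -1.216634 rad and θ = 302.4° = 5.277876 rad:
Destination latitude: φ₂ = arcsin( sin φ₁ cos δ + cos φ₁ sin δ cos θ ) = arcsin(-0.936635) = -69.494°.
For the longitude increment, Δλ = atan2( sin θ sin δ cos φ₁, cos δ − sin φ₁ sin φ₂ ) = atan2(-0.002017, 0.121471) = -0.951°.
λ₂ = 154.767° + -0.951° = 153.816°.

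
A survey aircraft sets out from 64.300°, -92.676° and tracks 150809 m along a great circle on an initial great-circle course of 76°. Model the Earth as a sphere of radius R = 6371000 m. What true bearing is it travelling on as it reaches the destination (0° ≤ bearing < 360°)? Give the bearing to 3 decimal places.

final bearing 78.769°

Angular distance δ = d/R = 150809 / 6371000 = 0.023671 rad.
With φ₁ = 64.300° = 1.122247 rad and θ = 76° = 1.326450 rad:
sin φ₂ = sin φ₁ cos δ + cos φ₁ sin δ cos θ = (0.901077)(0.999720) + (0.433659)(0.023669)(0.241922) = 0.903308
φ₂ = asin(0.903308) = 1.127418 rad = 64.596°.
Δλ = atan2( sin θ sin δ cos φ₁ , cos δ − sin φ₁ sin φ₂ ) = atan2(0.009959, 0.185770) = 0.053560 rad = 3.069°.
Hence λ₂ = -92.676° + 3.069° = -89.607°.
The forward bearing on arrival equals the back-azimuth from the destination plus 180°.
Back-azimuth from P₂ (64.596°, -89.607°) to P₁ (64.300°, -92.676°), with Δλ' = λ₁ − λ₂ = -3.069°: atan2( sin Δλ' cos φ₁ , cos φ₂ sin φ₁ − sin φ₂ cos φ₁ cos Δλ' ) = 258.769°.
Final bearing = (258.769° + 180°) mod 360° = 78.769°.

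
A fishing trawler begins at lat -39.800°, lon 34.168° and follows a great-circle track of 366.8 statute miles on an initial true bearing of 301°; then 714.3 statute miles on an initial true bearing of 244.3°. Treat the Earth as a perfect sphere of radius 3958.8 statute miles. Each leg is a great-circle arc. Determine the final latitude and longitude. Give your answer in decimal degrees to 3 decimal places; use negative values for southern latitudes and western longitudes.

Apply the spherical direct solution leg by leg, carrying full precision between legs.
Leg 1: from (-39.800°, 34.168°), δ = 366.8/3958.8 = 0.092654 rad, θ = 301° → φ = -36.924°, λ = 28.475°.
Leg 2: from (-36.924°, 28.475°), δ = 714.3/3958.8 = 0.180433 rad, θ = 244.3° → φ = -40.784°, λ = 16.143°.

latitude -40.784°, longitude 16.143°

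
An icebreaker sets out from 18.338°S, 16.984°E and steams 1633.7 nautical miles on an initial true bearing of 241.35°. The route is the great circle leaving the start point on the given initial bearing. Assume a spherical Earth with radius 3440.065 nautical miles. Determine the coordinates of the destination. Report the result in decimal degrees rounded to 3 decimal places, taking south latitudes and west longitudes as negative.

latitude -29.203°, longitude -10.384°

δ = 1633.7/3440.065 = 0.474904 rad (27.2100°).
Start latitude φ₁ = -0.320058 rad; initial bearing θ = 4.212352 rad.
Applying the spherical law of cosines for sides, sin φ₂ = sin φ₁ cos δ + cos φ₁ sin δ cos θ = -0.487905, so φ₂ = -29.203°.
For the longitude increment, Δλ = atan2( sin θ sin δ cos φ₁, cos δ − sin φ₁ sin φ₂ ) = atan2(-0.380891, 0.735831) = -27.368°.
Hence λ₂ = 16.984° + -27.368° = -10.384°.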